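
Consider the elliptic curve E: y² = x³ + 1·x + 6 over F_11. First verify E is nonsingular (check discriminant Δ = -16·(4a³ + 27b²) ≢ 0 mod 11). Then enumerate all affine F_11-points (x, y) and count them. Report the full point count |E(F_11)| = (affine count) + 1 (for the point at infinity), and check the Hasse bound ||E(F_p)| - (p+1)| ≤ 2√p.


Affine points = {(2, 4), (2, 7), (3, 5), (3, 6), (5, 2), (5, 9), (7, 2), (7, 9), (8, 3), (8, 8), (10, 2), (10, 9)}; affine count = 12; |E(F_11)| = 13.

Discriminant check: Δ ∝ 4a³ + 27b² = 4·1³ + 27·6² = 4·1 + 27·36 ≡ 8 (mod 11). Nonzero ⇒ E is nonsingular.
For each x ∈ F_11, compute rhs = x³ + 1·x + 6 mod 11, then count y ∈ F_11 with y² ≡ rhs.
  x = 0: rhs = 6, matching y values: none (0 points).
  x = 1: rhs = 8, matching y values: none (0 points).
  x = 2: rhs = 5, matching y values: 4, 7 (2 points).
  x = 3: rhs = 3, matching y values: 5, 6 (2 points).
  x = 4: rhs = 8, matching y values: none (0 points).
  x = 5: rhs = 4, matching y values: 2, 9 (2 points).
  x = 6: rhs = 8, matching y values: none (0 points).
  x = 7: rhs = 4, matching y values: 2, 9 (2 points).
  x = 8: rhs = 9, matching y values: 3, 8 (2 points).
  x = 9: rhs = 7, matching y values: none (0 points).
  x = 10: rhs = 4, matching y values: 2, 9 (2 points).
Total affine count: 12.
Full point count |E(F_11)| = 12 + 1 = 13.
Hasse bound: |13 − (11+1)| = |1| = 1 ≤ 2√11 ≈ 6.6332 ✓.


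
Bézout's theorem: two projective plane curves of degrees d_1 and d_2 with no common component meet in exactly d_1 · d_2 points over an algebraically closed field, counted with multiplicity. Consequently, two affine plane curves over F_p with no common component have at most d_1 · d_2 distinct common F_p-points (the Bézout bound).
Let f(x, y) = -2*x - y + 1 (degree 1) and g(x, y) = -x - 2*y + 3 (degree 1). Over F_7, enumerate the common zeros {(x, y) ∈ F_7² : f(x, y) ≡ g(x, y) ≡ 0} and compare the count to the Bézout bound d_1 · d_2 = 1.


Common zeros: {(2, 4)}; count = 1; Bézout bound = 1.

deg(f) = 1, deg(g) = 1, so Bézout bound = 1.
Scan x ∈ F_7. For each x, list the y ∈ F_7 with f(x, y) ≡ 0 and those with g(x, y) ≡ 0 (mod 7); the common zeros in that column are the intersection.
  x = 0: f ≡ 0 at y ∈ {1}; g ≡ 0 at y ∈ {5}; common: ∅.
  x = 1: f ≡ 0 at y ∈ {6}; g ≡ 0 at y ∈ {1}; common: ∅.
  x = 2: f ≡ 0 at y ∈ {4}; g ≡ 0 at y ∈ {4}; common: {4}.
  x = 3: f ≡ 0 at y ∈ {2}; g ≡ 0 at y ∈ {0}; common: ∅.
  x = 4: f ≡ 0 at y ∈ {0}; g ≡ 0 at y ∈ {3}; common: ∅.
  x = 5: f ≡ 0 at y ∈ {5}; g ≡ 0 at y ∈ {6}; common: ∅.
  x = 6: f ≡ 0 at y ∈ {3}; g ≡ 0 at y ∈ {2}; common: ∅.
Collecting: common zeros = {(2, 4)}, so the count is 1.
Comparison with the Bézout bound: 1 ≤ 1 = deg(f)·deg(g), as expected for curves with no common component (the bound is attained).


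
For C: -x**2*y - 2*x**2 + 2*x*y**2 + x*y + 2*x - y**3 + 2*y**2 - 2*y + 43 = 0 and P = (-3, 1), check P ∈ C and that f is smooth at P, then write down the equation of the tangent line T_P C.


Tangent line at P: 23*x - 25*y + 94 = 0.

Step 1: f(-3, 1) = 0, so P lies on C.
Step 2: partial derivatives
  f_x(x, y) = -2*x*y - 4*x + 2*y**2 + y + 2, f_y(x, y) = -x**2 + 4*x*y + x - 3*y**2 + 4*y - 2.
  f_x(P) = 23, f_y(P) = -25 (gradient nonzero, so P is smooth).
Step 3: tangent line at P: 23·(x − -3) + -25·(y − 1) = 0.
Expanding: 23*x - 25*y + 94 = 0.


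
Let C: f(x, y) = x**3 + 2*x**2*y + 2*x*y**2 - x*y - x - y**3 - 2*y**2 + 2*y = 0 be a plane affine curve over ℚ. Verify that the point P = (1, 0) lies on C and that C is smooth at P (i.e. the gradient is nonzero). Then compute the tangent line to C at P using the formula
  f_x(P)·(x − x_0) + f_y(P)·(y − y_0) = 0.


Tangent line at P: 2*x + 3*y - 2 = 0.

Step 1: f(1, 0) = 0, so P lies on C.
Step 2: partial derivatives
  f_x(x, y) = 3*x**2 + 4*x*y + 2*y**2 - y - 1, f_y(x, y) = 2*x**2 + 4*x*y - x - 3*y**2 - 4*y + 2.
  f_x(P) = 2, f_y(P) = 3 (gradient nonzero, so P is smooth).
Step 3: tangent line at P: 2·(x − 1) + 3·(y − 0) = 0.
Expanding: 2*x + 3*y - 2 = 0.


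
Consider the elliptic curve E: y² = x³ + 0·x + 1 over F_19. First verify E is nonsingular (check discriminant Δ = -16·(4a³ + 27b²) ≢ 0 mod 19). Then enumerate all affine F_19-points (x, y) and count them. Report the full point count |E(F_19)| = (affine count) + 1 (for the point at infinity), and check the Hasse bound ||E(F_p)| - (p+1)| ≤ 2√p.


Affine points = {(0, 1), (0, 18), (2, 3), (2, 16), (3, 3), (3, 16), (8, 0), (12, 0), (14, 3), (14, 16), (18, 0)}; affine count = 11; |E(F_19)| = 12.

Discriminant check: Δ ∝ 4a³ + 27b² = 4·0³ + 27·1² = 4·0 + 27·1 ≡ 8 (mod 19). Nonzero ⇒ E is nonsingular.
For each x ∈ F_19, compute rhs = x³ + 0·x + 1 mod 19, then count y ∈ F_19 with y² ≡ rhs.
  x = 0: rhs = 1, matching y values: 1, 18 (2 points).
  x = 1: rhs = 2, matching y values: none (0 points).
  x = 2: rhs = 9, matching y values: 3, 16 (2 points).
  x = 3: rhs = 9, matching y values: 3, 16 (2 points).
  x = 4: rhs = 8, matching y values: none (0 points).
  x = 5: rhs = 12, matching y values: none (0 points).
  x = 6: rhs = 8, matching y values: none (0 points).
  x = 7: rhs = 2, matching y values: none (0 points).
  x = 8: rhs = 0, matching y values: 0 (1 points).
  x = 9: rhs = 8, matching y values: none (0 points).
  x = 10: rhs = 13, matching y values: none (0 points).
  x = 11: rhs = 2, matching y values: none (0 points).
  x = 12: rhs = 0, matching y values: 0 (1 points).
  x = 13: rhs = 13, matching y values: none (0 points).
  x = 14: rhs = 9, matching y values: 3, 16 (2 points).
  x = 15: rhs = 13, matching y values: none (0 points).
  x = 16: rhs = 12, matching y values: none (0 points).
  x = 17: rhs = 12, matching y values: none (0 points).
  x = 18: rhs = 0, matching y values: 0 (1 points).
Total affine count: 11.
Full point count |E(F_19)| = 11 + 1 = 12.
Hasse bound: |12 − (19+1)| = |-8| = 8 ≤ 2√19 ≈ 8.7178 ✓.


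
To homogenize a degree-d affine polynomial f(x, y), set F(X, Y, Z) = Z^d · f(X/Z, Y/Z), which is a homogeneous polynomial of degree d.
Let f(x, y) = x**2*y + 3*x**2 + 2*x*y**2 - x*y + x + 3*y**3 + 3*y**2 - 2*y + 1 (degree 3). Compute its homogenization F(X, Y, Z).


F(X, Y, Z) = X**2*Y + 3*X**2*Z + 2*X*Y**2 - X*Y*Z + X*Z**2 + 3*Y**3 + 3*Y**2*Z - 2*Y*Z**2 + Z**3

deg(f) = 3.
Substitute x = X/Z, y = Y/Z into f, then multiply by Z^3.
  monomial 1·x^2·y^1 ↦ 1·X^2·Y^1·Z^0.
  monomial 3·x^2·y^0 ↦ 3·X^2·Y^0·Z^1.
  monomial 2·x^1·y^2 ↦ 2·X^1·Y^2·Z^0.
  monomial -1·x^1·y^1 ↦ -1·X^1·Y^1·Z^1.
  monomial 1·x^1·y^0 ↦ 1·X^1·Y^0·Z^2.
  monomial 3·x^0·y^3 ↦ 3·X^0·Y^3·Z^0.
  monomial 3·x^0·y^2 ↦ 3·X^0·Y^2·Z^1.
  monomial -2·x^0·y^1 ↦ -2·X^0·Y^1·Z^2.
  monomial 1·x^0·y^0 ↦ 1·X^0·Y^0·Z^3.
Collecting: F(X, Y, Z) = X**2*Y + 3*X**2*Z + 2*X*Y**2 - X*Y*Z + X*Z**2 + 3*Y**3 + 3*Y**2*Z - 2*Y*Z**2 + Z**3.


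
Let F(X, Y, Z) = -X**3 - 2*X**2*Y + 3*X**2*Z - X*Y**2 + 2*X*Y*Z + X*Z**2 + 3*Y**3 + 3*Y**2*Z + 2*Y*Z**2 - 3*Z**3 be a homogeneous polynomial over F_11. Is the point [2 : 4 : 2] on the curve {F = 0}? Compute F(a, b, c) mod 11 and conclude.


F(2,4,2) ≡ 2 (mod 11); P is NOT on the curve.

Evaluate F(2, 4, 2) term-by-term (mod 11).
  -X**3 ↦ -1·8·1·1 = -8
  -2*X**2*Y ↦ -2·4·4·1 = -32
  3*X**2*Z ↦ 3·4·1·2 = 24
  -X*Y**2 ↦ -1·2·16·1 = -32
  2*X*Y*Z ↦ 2·2·4·2 = 32
  X*Z**2 ↦ 1·2·1·4 = 8
  3*Y**3 ↦ 3·1·64·1 = 192
  3*Y**2*Z ↦ 3·1·16·2 = 96
  2*Y*Z**2 ↦ 2·1·4·4 = 32
  -3*Z**3 ↦ -3·1·1·8 = -24
Sum: F(2, 4, 2) = (-8) + (-32) + (24) + (-32) + (32) + (8) + (192) + (96) + (32) + (-24) = 288.
Reducing mod 11: 288 ≡ 2 (mod 11).
Since F(a, b, c) ≡ 2 ≠ 0 (mod 11), P does NOT lie on the curve.


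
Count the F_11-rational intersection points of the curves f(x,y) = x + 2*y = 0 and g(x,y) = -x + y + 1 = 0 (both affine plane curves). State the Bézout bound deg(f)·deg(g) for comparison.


Common zeros: {(8, 7)}; count = 1; Bézout bound = 1.

deg(f) = 1, deg(g) = 1, so Bézout bound = 1.
Scan x ∈ F_11. For each x, list the y ∈ F_11 with f(x, y) ≡ 0 and those with g(x, y) ≡ 0 (mod 11); the common zeros in that column are the intersection.
  x = 0: f ≡ 0 at y ∈ {0}; g ≡ 0 at y ∈ {10}; common: ∅.
  x = 1: f ≡ 0 at y ∈ {5}; g ≡ 0 at y ∈ {0}; common: ∅.
  x = 2: f ≡ 0 at y ∈ {10}; g ≡ 0 at y ∈ {1}; common: ∅.
  x = 3: f ≡ 0 at y ∈ {4}; g ≡ 0 at y ∈ {2}; common: ∅.
  x = 4: f ≡ 0 at y ∈ {9}; g ≡ 0 at y ∈ {3}; common: ∅.
  x = 5: f ≡ 0 at y ∈ {3}; g ≡ 0 at y ∈ {4}; common: ∅.
  x = 6: f ≡ 0 at y ∈ {8}; g ≡ 0 at y ∈ {5}; common: ∅.
  x = 7: f ≡ 0 at y ∈ {2}; g ≡ 0 at y ∈ {6}; common: ∅.
  x = 8: f ≡ 0 at y ∈ {7}; g ≡ 0 at y ∈ {7}; common: {7}.
  x = 9: f ≡ 0 at y ∈ {1}; g ≡ 0 at y ∈ {8}; common: ∅.
  x = 10: f ≡ 0 at y ∈ {6}; g ≡ 0 at y ∈ {9}; common: ∅.
Collecting: common zeros = {(8, 7)}, so the count is 1.
Comparison with the Bézout bound: 1 ≤ 1 = deg(f)·deg(g), as expected for curves with no common component (the bound is attained).


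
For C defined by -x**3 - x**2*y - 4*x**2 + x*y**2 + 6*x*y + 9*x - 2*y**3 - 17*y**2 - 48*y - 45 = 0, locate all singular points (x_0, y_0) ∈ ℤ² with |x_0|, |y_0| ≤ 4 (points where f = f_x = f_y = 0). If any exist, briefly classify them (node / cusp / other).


Singular points: {(0, -3)}; classification: node.

Compute partial derivatives:
  f_x = -3*x**2 - 2*x*y - 8*x + y**2 + 6*y + 9.
  f_y = -x**2 + 2*x*y + 6*x - 6*y**2 - 34*y - 48.
Scan x_0 ∈ {−4, ..., 4}. For each x_0, f_y(x_0, y) is a polynomial in y; find its integer roots y ∈ {−4, ..., 4}, then test f_x and f at those candidates.
  x = -4: f_y(-4, y) = -6*y**2 - 42*y - 88; no integer root y with |y| ≤ 4.
  x = -3: f_y(-3, y) = -6*y**2 - 40*y - 75; no integer root y with |y| ≤ 4.
  x = -2: f_y(-2, y) = -6*y**2 - 38*y - 64; no integer root y with |y| ≤ 4.
  x = -1: f_y(-1, y) = -6*y**2 - 36*y - 55; no integer root y with |y| ≤ 4.
  x = 0: f_y(0, y) = -6*y**2 - 34*y - 48; vanishes at y ∈ {-3}. (0, -3): f_x = 0, f = 0 — SINGULAR.
  x = 1: f_y(1, y) = -6*y**2 - 32*y - 43; no integer root y with |y| ≤ 4.
  x = 2: f_y(2, y) = -6*y**2 - 30*y - 40; no integer root y with |y| ≤ 4.
  x = 3: f_y(3, y) = -6*y**2 - 28*y - 39; no integer root y with |y| ≤ 4.
  x = 4: f_y(4, y) = -6*y**2 - 26*y - 40; no integer root y with |y| ≤ 4.
Only singular point on the grid: (0, -3).
Classify: substitute x = 0 + u, y = -3 + v and expand: f = -u**3 - u**2*v - u**2 + u*v**2 - 2*v**3 + v**2.
No constant or linear terms (consistent with a singular point). Quadratic part: -u**2 + v**2. Cubic part: -u**3 - u**2*v + u*v**2 - 2*v**3.
The quadratic part v**2 - u**2 = (v − u)(v + u) splits into two distinct linear factors, so there are two distinct tangent lines y − -3 = ±(x − 0) — this is a node (ordinary double point).
Classification: node.


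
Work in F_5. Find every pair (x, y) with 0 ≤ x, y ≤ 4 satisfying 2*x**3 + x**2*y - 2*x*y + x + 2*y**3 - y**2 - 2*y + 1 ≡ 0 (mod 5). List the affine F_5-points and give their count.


Affine F_5-points: {(0, 1), (0, 3), (0, 4), (1, 2), (1, 3), (3, 1), (4, 1)}; count = 7.

For each of the 25 pairs (x, y) ∈ F_5², evaluate f(x, y) mod 5. Record the zeros.
  x = 0: [0↦1, 1↦0, 2↦4, 3↦0, 4↦0]  zeros at y ∈ {1, 3, 4}
  x = 1: [0↦4, 1↦2, 2↦0, 3↦0, 4↦4]  zeros at y ∈ {2, 3}
  x = 2: [0↦4, 1↦3, 2↦2, 3↦3, 4↦3]  zeros at y ∈ ∅
  x = 3: [0↦3, 1↦0, 2↦2, 3↦1, 4↦4]  zeros at y ∈ {1}
  x = 4: [0↦3, 1↦0, 2↦2, 3↦1, 4↦4]  zeros at y ∈ {1}
Collecting zeros: affine points = {(0, 1), (0, 3), (0, 4), (1, 2), (1, 3), (3, 1), (4, 1)}.
Total count |C(F_5)_aff| = 7.


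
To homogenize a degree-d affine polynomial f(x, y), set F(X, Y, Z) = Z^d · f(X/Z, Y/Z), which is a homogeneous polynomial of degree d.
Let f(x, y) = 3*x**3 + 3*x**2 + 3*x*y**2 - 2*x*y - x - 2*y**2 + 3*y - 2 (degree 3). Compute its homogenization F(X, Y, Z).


F(X, Y, Z) = 3*X**3 + 3*X**2*Z + 3*X*Y**2 - 2*X*Y*Z - X*Z**2 - 2*Y**2*Z + 3*Y*Z**2 - 2*Z**3

deg(f) = 3.
Substitute x = X/Z, y = Y/Z into f, then multiply by Z^3.
  monomial 3·x^3·y^0 ↦ 3·X^3·Y^0·Z^0.
  monomial 3·x^2·y^0 ↦ 3·X^2·Y^0·Z^1.
  monomial 3·x^1·y^2 ↦ 3·X^1·Y^2·Z^0.
  monomial -2·x^1·y^1 ↦ -2·X^1·Y^1·Z^1.
  monomial -1·x^1·y^0 ↦ -1·X^1·Y^0·Z^2.
  monomial -2·x^0·y^2 ↦ -2·X^0·Y^2·Z^1.
  monomial 3·x^0·y^1 ↦ 3·X^0·Y^1·Z^2.
  monomial -2·x^0·y^0 ↦ -2·X^0·Y^0·Z^3.
Collecting: F(X, Y, Z) = 3*X**3 + 3*X**2*Z + 3*X*Y**2 - 2*X*Y*Z - X*Z**2 - 2*Y**2*Z + 3*Y*Z**2 - 2*Z**3.


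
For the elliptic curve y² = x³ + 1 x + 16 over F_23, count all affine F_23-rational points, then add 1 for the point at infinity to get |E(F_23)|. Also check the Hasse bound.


Affine points = {(0, 4), (0, 19), (1, 8), (1, 15), (2, 7), (2, 16), (3, 0), (5, 10), (5, 13), (6, 10), (6, 13), (9, 8), (9, 15), (11, 1), (11, 22), (12, 10), (12, 13), (13, 8), (13, 15), (15, 5), (15, 18), (17, 1), (17, 22), (18, 1), (18, 22), (20, 3), (20, 20), (21, 11), (21, 12)}; affine count = 29; |E(F_23)| = 30.

Discriminant check: Δ ∝ 4a³ + 27b² = 4·1³ + 27·16² = 4·1 + 27·256 ≡ 16 (mod 23). Nonzero ⇒ E is nonsingular.
For each x ∈ F_23, compute rhs = x³ + 1·x + 16 mod 23, then count y ∈ F_23 with y² ≡ rhs.
  x = 0: rhs = 16, matching y values: 4, 19 (2 points).
  x = 1: rhs = 18, matching y values: 8, 15 (2 points).
  x = 2: rhs = 3, matching y values: 7, 16 (2 points).
  x = 3: rhs = 0, matching y values: 0 (1 points).
  x = 4: rhs = 15, matching y values: none (0 points).
  x = 5: rhs = 8, matching y values: 10, 13 (2 points).
  x = 6: rhs = 8, matching y values: 10, 13 (2 points).
  x = 7: rhs = 21, matching y values: none (0 points).
  x = 8: rhs = 7, matching y values: none (0 points).
  x = 9: rhs = 18, matching y values: 8, 15 (2 points).
  x = 10: rhs = 14, matching y values: none (0 points).
  x = 11: rhs = 1, matching y values: 1, 22 (2 points).
  x = 12: rhs = 8, matching y values: 10, 13 (2 points).
  x = 13: rhs = 18, matching y values: 8, 15 (2 points).
  x = 14: rhs = 14, matching y values: none (0 points).
  x = 15: rhs = 2, matching y values: 5, 18 (2 points).
  x = 16: rhs = 11, matching y values: none (0 points).
  x = 17: rhs = 1, matching y values: 1, 22 (2 points).
  x = 18: rhs = 1, matching y values: 1, 22 (2 points).
  x = 19: rhs = 17, matching y values: none (0 points).
  x = 20: rhs = 9, matching y values: 3, 20 (2 points).
  x = 21: rhs = 6, matching y values: 11, 12 (2 points).
  x = 22: rhs = 14, matching y values: none (0 points).
Total affine count: 29.
Full point count |E(F_23)| = 29 + 1 = 30.
Hasse bound: |30 − (23+1)| = |6| = 6 ≤ 2√23 ≈ 9.5917 ✓.


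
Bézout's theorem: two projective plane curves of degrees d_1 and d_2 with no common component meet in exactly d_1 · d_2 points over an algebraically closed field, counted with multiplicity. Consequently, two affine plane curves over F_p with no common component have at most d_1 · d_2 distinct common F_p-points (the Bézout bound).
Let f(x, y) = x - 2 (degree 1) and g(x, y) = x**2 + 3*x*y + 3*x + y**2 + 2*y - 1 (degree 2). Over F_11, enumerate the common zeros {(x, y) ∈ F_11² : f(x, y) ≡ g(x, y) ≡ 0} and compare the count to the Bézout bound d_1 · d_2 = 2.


Common zeros: ∅; count = 0; Bézout bound = 2.

deg(f) = 1, deg(g) = 2, so Bézout bound = 2.
Scan x ∈ F_11. For each x, list the y ∈ F_11 with f(x, y) ≡ 0 and those with g(x, y) ≡ 0 (mod 11); the common zeros in that column are the intersection.
  x = 0: f ≡ 0 at y ∈ ∅; g ≡ 0 at y ∈ ∅; common: ∅.
  x = 1: f ≡ 0 at y ∈ ∅; g ≡ 0 at y ∈ ∅; common: ∅.
  x = 2: f ≡ 0 at y ∈ {0, 1, 2, 3, 4, 5, 6, 7, 8, 9, 10}; g ≡ 0 at y ∈ ∅; common: ∅.
  x = 3: f ≡ 0 at y ∈ ∅; g ≡ 0 at y ∈ {4, 7}; common: ∅.
  x = 4: f ≡ 0 at y ∈ ∅; g ≡ 0 at y ∈ {4}; common: ∅.
  x = 5: f ≡ 0 at y ∈ ∅; g ≡ 0 at y ∈ {2, 3}; common: ∅.
  x = 6: f ≡ 0 at y ∈ ∅; g ≡ 0 at y ∈ {6, 7}; common: ∅.
  x = 7: f ≡ 0 at y ∈ ∅; g ≡ 0 at y ∈ {5}; common: ∅.
  x = 8: f ≡ 0 at y ∈ ∅; g ≡ 0 at y ∈ {2, 5}; common: ∅.
  x = 9: f ≡ 0 at y ∈ ∅; g ≡ 0 at y ∈ ∅; common: ∅.
  x = 10: f ≡ 0 at y ∈ ∅; g ≡ 0 at y ∈ ∅; common: ∅.
Collecting: common zeros = ∅, so the count is 0.
Comparison with the Bézout bound: 0 ≤ 2 = deg(f)·deg(g), as expected for curves with no common component (the affine F_11-count falls short of the bound because intersections may lie at infinity, over extension fields, or carry multiplicity).


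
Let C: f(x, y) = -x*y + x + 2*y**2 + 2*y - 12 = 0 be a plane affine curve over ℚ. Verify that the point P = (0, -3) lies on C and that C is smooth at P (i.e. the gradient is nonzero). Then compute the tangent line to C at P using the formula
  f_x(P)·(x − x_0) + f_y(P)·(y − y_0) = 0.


Tangent line at P: 4*x - 10*y - 30 = 0.

Step 1: f(0, -3) = 0, so P lies on C.
Step 2: partial derivatives
  f_x(x, y) = 1 - y, f_y(x, y) = -x + 4*y + 2.
  f_x(P) = 4, f_y(P) = -10 (gradient nonzero, so P is smooth).
Step 3: tangent line at P: 4·(x − 0) + -10·(y − -3) = 0.
Expanding: 4*x - 10*y - 30 = 0.


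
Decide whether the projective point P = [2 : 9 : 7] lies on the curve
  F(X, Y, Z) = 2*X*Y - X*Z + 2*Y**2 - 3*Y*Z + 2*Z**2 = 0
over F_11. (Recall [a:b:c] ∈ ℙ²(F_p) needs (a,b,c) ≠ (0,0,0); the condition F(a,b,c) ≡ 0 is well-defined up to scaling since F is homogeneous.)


F(2,9,7) ≡ 5 (mod 11); P is NOT on the curve.

Evaluate F(2, 9, 7) term-by-term (mod 11).
  2*X*Y ↦ 2·2·9·1 = 36
  -X*Z ↦ -1·2·1·7 = -14
  2*Y**2 ↦ 2·1·81·1 = 162
  -3*Y*Z ↦ -3·1·9·7 = -189
  2*Z**2 ↦ 2·1·1·49 = 98
Sum: F(2, 9, 7) = (36) + (-14) + (162) + (-189) + (98) = 93.
Reducing mod 11: 93 ≡ 5 (mod 11).
Since F(a, b, c) ≡ 5 ≠ 0 (mod 11), P does NOT lie on the curve.


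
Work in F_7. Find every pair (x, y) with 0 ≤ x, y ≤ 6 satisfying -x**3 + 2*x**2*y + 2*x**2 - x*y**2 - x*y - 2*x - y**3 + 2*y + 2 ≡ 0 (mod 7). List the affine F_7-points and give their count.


Affine F_7-points: {(3, 1), (5, 1), (5, 3), (5, 5), (6, 0), (6, 4)}; count = 6.

For each of the 49 pairs (x, y) ∈ F_7², evaluate f(x, y) mod 7. Record the zeros.
  x = 0: [0↦2, 1↦3, 2↦5, 3↦2, 4↦2, 5↦6, 6↦1]  zeros at y ∈ ∅
  x = 1: [0↦1, 1↦2, 2↦2, 3↦2, 4↦3, 5↦6, 6↦5]  zeros at y ∈ ∅
  x = 2: [0↦5, 1↦3, 2↦5, 3↦5, 4↦4, 5↦3, 6↦3]  zeros at y ∈ ∅
  x = 3: [0↦1, 1↦0, 2↦1, 3↦5, 4↦6, 5↦5, 6↦3]  zeros at y ∈ {1}
  x = 4: [0↦4, 1↦1, 2↦5, 3↦3, 4↦3, 5↦6, 6↦6]  zeros at y ∈ ∅
  x = 5: [0↦1, 1↦0, 2↦4, 3↦0, 4↦3, 5↦0, 6↦6]  zeros at y ∈ {1, 3, 5}
  x = 6: [0↦0, 1↦5, 2↦6, 3↦4, 4↦0, 5↦2, 6↦4]  zeros at y ∈ {0, 4}
Collecting zeros: affine points = {(3, 1), (5, 1), (5, 3), (5, 5), (6, 0), (6, 4)}.
Total count |C(F_7)_aff| = 6.


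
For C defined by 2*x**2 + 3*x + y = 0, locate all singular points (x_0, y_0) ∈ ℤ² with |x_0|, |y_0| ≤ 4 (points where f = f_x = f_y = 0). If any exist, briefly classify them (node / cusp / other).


No singular points in the scanned grid; C is smooth there.

Compute partial derivatives:
  f_x = 4*x + 3.
  f_y = 1.
f_y = 1 is a nonzero constant, so f_y never vanishes: no point (x, y) can satisfy f = f_x = f_y = 0. In particular no (x, y) ∈ {−4, ..., 4}² is singular; the curve is smooth.


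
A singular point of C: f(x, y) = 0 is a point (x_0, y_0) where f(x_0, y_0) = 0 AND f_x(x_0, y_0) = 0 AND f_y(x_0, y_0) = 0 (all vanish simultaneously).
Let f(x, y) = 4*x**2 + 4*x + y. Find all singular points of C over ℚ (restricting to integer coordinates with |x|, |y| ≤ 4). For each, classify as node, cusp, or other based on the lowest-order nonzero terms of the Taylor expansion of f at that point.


No singular points in the scanned grid; C is smooth there.

Compute partial derivatives:
  f_x = 8*x + 4.
  f_y = 1.
f_y = 1 is a nonzero constant, so f_y never vanishes: no point (x, y) can satisfy f = f_x = f_y = 0. In particular no (x, y) ∈ {−4, ..., 4}² is singular; the curve is smooth.


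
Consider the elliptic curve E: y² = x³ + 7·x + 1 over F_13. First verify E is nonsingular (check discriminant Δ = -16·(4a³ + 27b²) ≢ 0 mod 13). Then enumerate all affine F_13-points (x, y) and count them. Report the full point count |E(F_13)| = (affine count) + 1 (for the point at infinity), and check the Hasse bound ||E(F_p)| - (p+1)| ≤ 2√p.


Affine points = {(0, 1), (0, 12), (1, 3), (1, 10), (2, 6), (2, 7), (3, 6), (3, 7), (6, 5), (6, 8), (7, 4), (7, 9), (8, 6), (8, 7), (9, 0)}; affine count = 15; |E(F_13)| = 16.

Discriminant check: Δ ∝ 4a³ + 27b² = 4·7³ + 27·1² = 4·343 + 27·1 ≡ 8 (mod 13). Nonzero ⇒ E is nonsingular.
For each x ∈ F_13, compute rhs = x³ + 7·x + 1 mod 13, then count y ∈ F_13 with y² ≡ rhs.
  x = 0: rhs = 1, matching y values: 1, 12 (2 points).
  x = 1: rhs = 9, matching y values: 3, 10 (2 points).
  x = 2: rhs = 10, matching y values: 6, 7 (2 points).
  x = 3: rhs = 10, matching y values: 6, 7 (2 points).
  x = 4: rhs = 2, matching y values: none (0 points).
  x = 5: rhs = 5, matching y values: none (0 points).
  x = 6: rhs = 12, matching y values: 5, 8 (2 points).
  x = 7: rhs = 3, matching y values: 4, 9 (2 points).
  x = 8: rhs = 10, matching y values: 6, 7 (2 points).
  x = 9: rhs = 0, matching y values: 0 (1 points).
  x = 10: rhs = 5, matching y values: none (0 points).
  x = 11: rhs = 5, matching y values: none (0 points).
  x = 12: rhs = 6, matching y values: none (0 points).
Total affine count: 15.
Full point count |E(F_13)| = 15 + 1 = 16.
Hasse bound: |16 − (13+1)| = |2| = 2 ≤ 2√13 ≈ 7.2111 ✓.


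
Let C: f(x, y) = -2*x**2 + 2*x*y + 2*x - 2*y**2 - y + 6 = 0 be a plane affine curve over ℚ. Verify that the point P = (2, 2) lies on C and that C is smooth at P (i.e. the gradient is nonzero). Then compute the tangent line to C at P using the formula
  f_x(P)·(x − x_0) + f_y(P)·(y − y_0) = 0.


Tangent line at P: -2*x - 5*y + 14 = 0.

Step 1: f(2, 2) = 0, so P lies on C.
Step 2: partial derivatives
  f_x(x, y) = -4*x + 2*y + 2, f_y(x, y) = 2*x - 4*y - 1.
  f_x(P) = -2, f_y(P) = -5 (gradient nonzero, so P is smooth).
Step 3: tangent line at P: -2·(x − 2) + -5·(y − 2) = 0.
Expanding: -2*x - 5*y + 14 = 0.


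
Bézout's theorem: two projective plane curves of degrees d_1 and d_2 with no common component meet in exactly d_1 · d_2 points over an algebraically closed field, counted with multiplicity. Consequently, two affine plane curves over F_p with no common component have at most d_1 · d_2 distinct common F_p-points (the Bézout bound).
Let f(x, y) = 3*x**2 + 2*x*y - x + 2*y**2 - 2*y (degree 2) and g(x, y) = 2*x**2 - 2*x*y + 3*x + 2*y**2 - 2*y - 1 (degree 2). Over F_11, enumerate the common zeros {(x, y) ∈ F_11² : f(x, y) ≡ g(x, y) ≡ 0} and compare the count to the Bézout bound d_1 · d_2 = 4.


Common zeros: ∅; count = 0; Bézout bound = 4.

deg(f) = 2, deg(g) = 2, so Bézout bound = 4.
Scan x ∈ F_11. For each x, list the y ∈ F_11 with f(x, y) ≡ 0 and those with g(x, y) ≡ 0 (mod 11); the common zeros in that column are the intersection.
  x = 0: f ≡ 0 at y ∈ {0, 1}; g ≡ 0 at y ∈ {3, 9}; common: ∅.
  x = 1: f ≡ 0 at y ∈ ∅; g ≡ 0 at y ∈ ∅; common: ∅.
  x = 2: f ≡ 0 at y ∈ {2, 8}; g ≡ 0 at y ∈ {5, 9}; common: ∅.
  x = 3: f ≡ 0 at y ∈ {10}; g ≡ 0 at y ∈ ∅; common: ∅.
  x = 4: f ≡ 0 at y ∈ {0, 8}; g ≡ 0 at y ∈ {6, 10}; common: ∅.
  x = 5: f ≡ 0 at y ∈ ∅; g ≡ 0 at y ∈ ∅; common: ∅.
  x = 6: f ≡ 0 at y ∈ ∅; g ≡ 0 at y ∈ {1, 6}; common: ∅.
  x = 7: f ≡ 0 at y ∈ {1, 4}; g ≡ 0 at y ∈ {3, 5}; common: ∅.
  x = 8: f ≡ 0 at y ∈ {2}; g ≡ 0 at y ∈ ∅; common: ∅.
  x = 9: f ≡ 0 at y ∈ {4, 10}; g ≡ 0 at y ∈ ∅; common: ∅.
  x = 10: f ≡ 0 at y ∈ ∅; g ≡ 0 at y ∈ {1, 10}; common: ∅.
Collecting: common zeros = ∅, so the count is 0.
Comparison with the Bézout bound: 0 ≤ 4 = deg(f)·deg(g), as expected for curves with no common component (the affine F_11-count falls short of the bound because intersections may lie at infinity, over extension fields, or carry multiplicity).


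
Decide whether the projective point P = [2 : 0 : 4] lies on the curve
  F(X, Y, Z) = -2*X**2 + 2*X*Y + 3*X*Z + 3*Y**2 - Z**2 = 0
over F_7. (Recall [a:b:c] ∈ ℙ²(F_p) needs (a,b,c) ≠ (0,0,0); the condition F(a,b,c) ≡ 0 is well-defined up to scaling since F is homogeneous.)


F(2,0,4) ≡ 0 (mod 7); P is on the curve.

Evaluate F(2, 0, 4) term-by-term (mod 7).
  -2*X**2 ↦ -2·4·1·1 = -8
  2*X*Y ↦ 2·2·0·1 = 0
  3*X*Z ↦ 3·2·1·4 = 24
  3*Y**2 ↦ 3·1·0·1 = 0
  -Z**2 ↦ -1·1·1·16 = -16
Sum: F(2, 0, 4) = (-8) + (0) + (24) + (0) + (-16) = 0.
Reducing mod 7: 0 ≡ 0 (mod 7).
Since F(a, b, c) ≡ 0 (mod 7), P lies on the curve.


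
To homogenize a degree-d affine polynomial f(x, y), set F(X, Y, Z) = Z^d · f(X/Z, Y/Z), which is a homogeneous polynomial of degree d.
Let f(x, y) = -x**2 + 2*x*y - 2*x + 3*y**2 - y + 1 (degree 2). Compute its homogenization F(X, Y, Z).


F(X, Y, Z) = -X**2 + 2*X*Y - 2*X*Z + 3*Y**2 - Y*Z + Z**2

deg(f) = 2.
Substitute x = X/Z, y = Y/Z into f, then multiply by Z^2.
  monomial -1·x^2·y^0 ↦ -1·X^2·Y^0·Z^0.
  monomial 2·x^1·y^1 ↦ 2·X^1·Y^1·Z^0.
  monomial -2·x^1·y^0 ↦ -2·X^1·Y^0·Z^1.
  monomial 3·x^0·y^2 ↦ 3·X^0·Y^2·Z^0.
  monomial -1·x^0·y^1 ↦ -1·X^0·Y^1·Z^1.
  monomial 1·x^0·y^0 ↦ 1·X^0·Y^0·Z^2.
Collecting: F(X, Y, Z) = -X**2 + 2*X*Y - 2*X*Z + 3*Y**2 - Y*Z + Z**2.


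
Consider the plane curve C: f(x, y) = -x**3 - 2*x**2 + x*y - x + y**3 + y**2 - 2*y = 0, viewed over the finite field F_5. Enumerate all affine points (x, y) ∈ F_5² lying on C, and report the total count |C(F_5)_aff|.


Affine F_5-points: {(0, 0), (0, 1), (0, 3), (3, 1), (4, 0)}; count = 5.

For each of the 25 pairs (x, y) ∈ F_5², evaluate f(x, y) mod 5. Record the zeros.
  x = 0: [0↦0, 1↦0, 2↦3, 3↦0, 4↦2]  zeros at y ∈ {0, 1, 3}
  x = 1: [0↦1, 1↦2, 2↦1, 3↦4, 4↦2]  zeros at y ∈ ∅
  x = 2: [0↦2, 1↦4, 2↦4, 3↦3, 4↦2]  zeros at y ∈ ∅
  x = 3: [0↦2, 1↦0, 2↦1, 3↦1, 4↦1]  zeros at y ∈ {1}
  x = 4: [0↦0, 1↦4, 2↦1, 3↦2, 4↦3]  zeros at y ∈ {0}
Collecting zeros: affine points = {(0, 0), (0, 1), (0, 3), (3, 1), (4, 0)}.
Total count |C(F_5)_aff| = 5.


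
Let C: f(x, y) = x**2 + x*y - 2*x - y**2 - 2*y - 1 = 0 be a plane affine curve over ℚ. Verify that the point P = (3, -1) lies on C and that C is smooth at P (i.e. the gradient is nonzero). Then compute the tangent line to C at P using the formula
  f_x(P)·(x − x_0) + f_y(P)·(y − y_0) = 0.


Tangent line at P: 3*x + 3*y - 6 = 0.

Step 1: f(3, -1) = 0, so P lies on C.
Step 2: partial derivatives
  f_x(x, y) = 2*x + y - 2, f_y(x, y) = x - 2*y - 2.
  f_x(P) = 3, f_y(P) = 3 (gradient nonzero, so P is smooth).
Step 3: tangent line at P: 3·(x − 3) + 3·(y − -1) = 0.
Expanding: 3*x + 3*y - 6 = 0.


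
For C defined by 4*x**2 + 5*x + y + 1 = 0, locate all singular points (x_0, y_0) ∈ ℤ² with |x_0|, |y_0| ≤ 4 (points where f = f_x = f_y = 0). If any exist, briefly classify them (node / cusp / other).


No singular points in the scanned grid; C is smooth there.

Compute partial derivatives:
  f_x = 8*x + 5.
  f_y = 1.
f_y = 1 is a nonzero constant, so f_y never vanishes: no point (x, y) can satisfy f = f_x = f_y = 0. In particular no (x, y) ∈ {−4, ..., 4}² is singular; the curve is smooth.


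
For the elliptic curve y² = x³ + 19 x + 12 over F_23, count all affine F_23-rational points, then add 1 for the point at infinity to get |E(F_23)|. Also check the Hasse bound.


Affine points = {(0, 9), (0, 14), (1, 3), (1, 20), (2, 9), (2, 14), (3, 2), (3, 21), (5, 5), (5, 18), (8, 3), (8, 20), (10, 11), (10, 12), (12, 6), (12, 17), (13, 8), (13, 15), (14, 3), (14, 20), (17, 2), (17, 21), (21, 9), (21, 14)}; affine count = 24; |E(F_23)| = 25.

Discriminant check: Δ ∝ 4a³ + 27b² = 4·19³ + 27·12² = 4·6859 + 27·144 ≡ 21 (mod 23). Nonzero ⇒ E is nonsingular.
For each x ∈ F_23, compute rhs = x³ + 19·x + 12 mod 23, then count y ∈ F_23 with y² ≡ rhs.
  x = 0: rhs = 12, matching y values: 9, 14 (2 points).
  x = 1: rhs = 9, matching y values: 3, 20 (2 points).
  x = 2: rhs = 12, matching y values: 9, 14 (2 points).
  x = 3: rhs = 4, matching y values: 2, 21 (2 points).
  x = 4: rhs = 14, matching y values: none (0 points).
  x = 5: rhs = 2, matching y values: 5, 18 (2 points).
  x = 6: rhs = 20, matching y values: none (0 points).
  x = 7: rhs = 5, matching y values: none (0 points).
  x = 8: rhs = 9, matching y values: 3, 20 (2 points).
  x = 9: rhs = 15, matching y values: none (0 points).
  x = 10: rhs = 6, matching y values: 11, 12 (2 points).
  x = 11: rhs = 11, matching y values: none (0 points).
  x = 12: rhs = 13, matching y values: 6, 17 (2 points).
  x = 13: rhs = 18, matching y values: 8, 15 (2 points).
  x = 14: rhs = 9, matching y values: 3, 20 (2 points).
  x = 15: rhs = 15, matching y values: none (0 points).
  x = 16: rhs = 19, matching y values: none (0 points).
  x = 17: rhs = 4, matching y values: 2, 21 (2 points).
  x = 18: rhs = 22, matching y values: none (0 points).
  x = 19: rhs = 10, matching y values: none (0 points).
  x = 20: rhs = 20, matching y values: none (0 points).
  x = 21: rhs = 12, matching y values: 9, 14 (2 points).
  x = 22: rhs = 15, matching y values: none (0 points).
Total affine count: 24.
Full point count |E(F_23)| = 24 + 1 = 25.
Hasse bound: |25 − (23+1)| = |1| = 1 ≤ 2√23 ≈ 9.5917 ✓.


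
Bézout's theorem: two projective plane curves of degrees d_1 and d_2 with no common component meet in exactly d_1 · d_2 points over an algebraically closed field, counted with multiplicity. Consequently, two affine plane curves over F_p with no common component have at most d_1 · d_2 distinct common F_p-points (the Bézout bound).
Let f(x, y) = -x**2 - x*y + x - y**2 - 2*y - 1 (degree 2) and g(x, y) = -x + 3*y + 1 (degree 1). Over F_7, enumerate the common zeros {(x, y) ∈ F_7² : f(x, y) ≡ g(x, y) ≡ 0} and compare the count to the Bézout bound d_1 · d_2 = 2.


Common zeros: ∅; count = 0; Bézout bound = 2.

deg(f) = 2, deg(g) = 1, so Bézout bound = 2.
Scan x ∈ F_7. For each x, list the y ∈ F_7 with f(x, y) ≡ 0 and those with g(x, y) ≡ 0 (mod 7); the common zeros in that column are the intersection.
  x = 0: f ≡ 0 at y ∈ {6}; g ≡ 0 at y ∈ {2}; common: ∅.
  x = 1: f ≡ 0 at y ∈ ∅; g ≡ 0 at y ∈ {0}; common: ∅.
  x = 2: f ≡ 0 at y ∈ {4, 6}; g ≡ 0 at y ∈ {5}; common: ∅.
  x = 3: f ≡ 0 at y ∈ {0, 2}; g ≡ 0 at y ∈ {3}; common: ∅.
  x = 4: f ≡ 0 at y ∈ ∅; g ≡ 0 at y ∈ {1}; common: ∅.
  x = 5: f ≡ 0 at y ∈ {0}; g ≡ 0 at y ∈ {6}; common: ∅.
  x = 6: f ≡ 0 at y ∈ ∅; g ≡ 0 at y ∈ {4}; common: ∅.
Collecting: common zeros = ∅, so the count is 0.
Comparison with the Bézout bound: 0 ≤ 2 = deg(f)·deg(g), as expected for curves with no common component (the affine F_7-count falls short of the bound because intersections may lie at infinity, over extension fields, or carry multiplicity).


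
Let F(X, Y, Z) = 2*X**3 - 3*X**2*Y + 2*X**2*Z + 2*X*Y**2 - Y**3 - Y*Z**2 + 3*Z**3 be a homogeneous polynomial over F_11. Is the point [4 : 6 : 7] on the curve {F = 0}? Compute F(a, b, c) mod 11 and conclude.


F(4,6,7) ≡ 2 (mod 11); P is NOT on the curve.

Evaluate F(4, 6, 7) term-by-term (mod 11).
  2*X**3 ↦ 2·64·1·1 = 128
  -3*X**2*Y ↦ -3·16·6·1 = -288
  2*X**2*Z ↦ 2·16·1·7 = 224
  2*X*Y**2 ↦ 2·4·36·1 = 288
  -Y**3 ↦ -1·1·216·1 = -216
  -Y*Z**2 ↦ -1·1·6·49 = -294
  3*Z**3 ↦ 3·1·1·343 = 1029
Sum: F(4, 6, 7) = (128) + (-288) + (224) + (288) + (-216) + (-294) + (1029) = 871.
Reducing mod 11: 871 ≡ 2 (mod 11).
Since F(a, b, c) ≡ 2 ≠ 0 (mod 11), P does NOT lie on the curve.


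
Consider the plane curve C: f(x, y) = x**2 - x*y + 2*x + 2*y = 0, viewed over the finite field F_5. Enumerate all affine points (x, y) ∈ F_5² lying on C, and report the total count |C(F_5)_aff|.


Affine F_5-points: {(0, 0), (1, 2), (3, 0), (4, 2)}; count = 4.

For each of the 25 pairs (x, y) ∈ F_5², evaluate f(x, y) mod 5. Record the zeros.
  x = 0: [0↦0, 1↦2, 2↦4, 3↦1, 4↦3]  zeros at y ∈ {0}
  x = 1: [0↦3, 1↦4, 2↦0, 3↦1, 4↦2]  zeros at y ∈ {2}
  x = 2: [0↦3, 1↦3, 2↦3, 3↦3, 4↦3]  zeros at y ∈ ∅
  x = 3: [0↦0, 1↦4, 2↦3, 3↦2, 4↦1]  zeros at y ∈ {0}
  x = 4: [0↦4, 1↦2, 2↦0, 3↦3, 4↦1]  zeros at y ∈ {2}
Collecting zeros: affine points = {(0, 0), (1, 2), (3, 0), (4, 2)}.
Total count |C(F_5)_aff| = 4.


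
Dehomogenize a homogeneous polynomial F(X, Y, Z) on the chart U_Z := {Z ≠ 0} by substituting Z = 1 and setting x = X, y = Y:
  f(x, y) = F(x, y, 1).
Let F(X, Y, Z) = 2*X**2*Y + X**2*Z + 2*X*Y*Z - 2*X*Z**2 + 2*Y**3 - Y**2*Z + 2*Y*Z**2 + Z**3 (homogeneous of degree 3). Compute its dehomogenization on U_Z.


f(x, y) = 2*x**2*y + x**2 + 2*x*y - 2*x + 2*y**3 - y**2 + 2*y + 1

On U_Z we set Z = 1. Each monomial c·X^i·Y^j·Z^k in F becomes c·x^i·y^j·1^k = c·x^i·y^j.
Substituting Z = 1: F(X, Y, 1) = 2*x**2*y + x**2 + 2*x*y - 2*x + 2*y**3 - y**2 + 2*y + 1.
Note: deg(f) ≤ deg(F) = 3; strict inequality happens when F is divisible by Z (lost terms).


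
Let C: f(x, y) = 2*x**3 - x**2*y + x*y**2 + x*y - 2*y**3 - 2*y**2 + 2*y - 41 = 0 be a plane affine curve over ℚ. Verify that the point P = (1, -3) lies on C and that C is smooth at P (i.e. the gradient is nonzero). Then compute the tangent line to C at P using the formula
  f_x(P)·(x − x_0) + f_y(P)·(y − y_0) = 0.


Tangent line at P: 18*x - 46*y - 156 = 0.

Step 1: f(1, -3) = 0, so P lies on C.
Step 2: partial derivatives
  f_x(x, y) = 6*x**2 - 2*x*y + y**2 + y, f_y(x, y) = -x**2 + 2*x*y + x - 6*y**2 - 4*y + 2.
  f_x(P) = 18, f_y(P) = -46 (gradient nonzero, so P is smooth).
Step 3: tangent line at P: 18·(x − 1) + -46·(y − -3) = 0.
Expanding: 18*x - 46*y - 156 = 0.


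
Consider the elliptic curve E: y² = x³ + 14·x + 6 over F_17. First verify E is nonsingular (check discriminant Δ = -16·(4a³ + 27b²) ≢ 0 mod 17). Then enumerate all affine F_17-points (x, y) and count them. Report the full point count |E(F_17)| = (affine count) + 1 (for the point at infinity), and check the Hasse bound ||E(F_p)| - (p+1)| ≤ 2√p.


Affine points = {(1, 2), (1, 15), (2, 5), (2, 12), (6, 0), (8, 1), (8, 16), (12, 7), (12, 10), (15, 2), (15, 15), (16, 5), (16, 12)}; affine count = 13; |E(F_17)| = 14.

Discriminant check: Δ ∝ 4a³ + 27b² = 4·14³ + 27·6² = 4·2744 + 27·36 ≡ 14 (mod 17). Nonzero ⇒ E is nonsingular.
For each x ∈ F_17, compute rhs = x³ + 14·x + 6 mod 17, then count y ∈ F_17 with y² ≡ rhs.
  x = 0: rhs = 6, matching y values: none (0 points).
  x = 1: rhs = 4, matching y values: 2, 15 (2 points).
  x = 2: rhs = 8, matching y values: 5, 12 (2 points).
  x = 3: rhs = 7, matching y values: none (0 points).
  x = 4: rhs = 7, matching y values: none (0 points).
  x = 5: rhs = 14, matching y values: none (0 points).
  x = 6: rhs = 0, matching y values: 0 (1 points).
  x = 7: rhs = 5, matching y values: none (0 points).
  x = 8: rhs = 1, matching y values: 1, 16 (2 points).
  x = 9: rhs = 11, matching y values: none (0 points).
  x = 10: rhs = 7, matching y values: none (0 points).
  x = 11: rhs = 12, matching y values: none (0 points).
  x = 12: rhs = 15, matching y values: 7, 10 (2 points).
  x = 13: rhs = 5, matching y values: none (0 points).
  x = 14: rhs = 5, matching y values: none (0 points).
  x = 15: rhs = 4, matching y values: 2, 15 (2 points).
  x = 16: rhs = 8, matching y values: 5, 12 (2 points).
Total affine count: 13.
Full point count |E(F_17)| = 13 + 1 = 14.
Hasse bound: |14 − (17+1)| = |-4| = 4 ≤ 2√17 ≈ 8.2462 ✓.


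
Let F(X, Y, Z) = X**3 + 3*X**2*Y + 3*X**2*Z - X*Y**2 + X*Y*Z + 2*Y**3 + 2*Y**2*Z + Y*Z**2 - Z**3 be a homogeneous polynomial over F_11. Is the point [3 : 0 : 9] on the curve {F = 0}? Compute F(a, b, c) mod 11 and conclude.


F(3,0,9) ≡ 3 (mod 11); P is NOT on the curve.

Evaluate F(3, 0, 9) term-by-term (mod 11).
  X**3 ↦ 1·27·1·1 = 27
  3*X**2*Y ↦ 3·9·0·1 = 0
  3*X**2*Z ↦ 3·9·1·9 = 243
  -X*Y**2 ↦ -1·3·0·1 = 0
  X*Y*Z ↦ 1·3·0·9 = 0
  2*Y**3 ↦ 2·1·0·1 = 0
  2*Y**2*Z ↦ 2·1·0·9 = 0
  Y*Z**2 ↦ 1·1·0·81 = 0
  -Z**3 ↦ -1·1·1·729 = -729
Sum: F(3, 0, 9) = (27) + (0) + (243) + (0) + (0) + (0) + (0) + (0) + (-729) = -459.
Reducing mod 11: -459 ≡ 3 (mod 11).
Since F(a, b, c) ≡ 3 ≠ 0 (mod 11), P does NOT lie on the curve.


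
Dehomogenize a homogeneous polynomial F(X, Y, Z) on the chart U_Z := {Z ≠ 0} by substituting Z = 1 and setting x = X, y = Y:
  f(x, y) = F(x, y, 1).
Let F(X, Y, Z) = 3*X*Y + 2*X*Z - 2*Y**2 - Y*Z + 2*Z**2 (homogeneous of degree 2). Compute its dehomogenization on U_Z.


f(x, y) = 3*x*y + 2*x - 2*y**2 - y + 2

On U_Z we set Z = 1. Each monomial c·X^i·Y^j·Z^k in F becomes c·x^i·y^j·1^k = c·x^i·y^j.
Substituting Z = 1: F(X, Y, 1) = 3*x*y + 2*x - 2*y**2 - y + 2.
Note: deg(f) ≤ deg(F) = 2; strict inequality happens when F is divisible by Z (lost terms).


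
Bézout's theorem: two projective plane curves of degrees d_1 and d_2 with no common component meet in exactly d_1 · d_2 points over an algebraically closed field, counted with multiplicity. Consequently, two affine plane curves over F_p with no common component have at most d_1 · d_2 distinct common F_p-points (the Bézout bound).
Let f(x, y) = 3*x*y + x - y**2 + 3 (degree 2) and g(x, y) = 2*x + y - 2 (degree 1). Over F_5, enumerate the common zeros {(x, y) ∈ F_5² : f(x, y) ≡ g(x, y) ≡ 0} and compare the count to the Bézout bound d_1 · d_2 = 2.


Common zeros: ∅; count = 0; Bézout bound = 2.

deg(f) = 2, deg(g) = 1, so Bézout bound = 2.
Scan x ∈ F_5. For each x, list the y ∈ F_5 with f(x, y) ≡ 0 and those with g(x, y) ≡ 0 (mod 5); the common zeros in that column are the intersection.
  x = 0: f ≡ 0 at y ∈ ∅; g ≡ 0 at y ∈ {2}; common: ∅.
  x = 1: f ≡ 0 at y ∈ {4}; g ≡ 0 at y ∈ {0}; common: ∅.
  x = 2: f ≡ 0 at y ∈ {0, 1}; g ≡ 0 at y ∈ {3}; common: ∅.
  x = 3: f ≡ 0 at y ∈ {2}; g ≡ 0 at y ∈ {1}; common: ∅.
  x = 4: f ≡ 0 at y ∈ ∅; g ≡ 0 at y ∈ {4}; common: ∅.
Collecting: common zeros = ∅, so the count is 0.
Comparison with the Bézout bound: 0 ≤ 2 = deg(f)·deg(g), as expected for curves with no common component (the affine F_5-count falls short of the bound because intersections may lie at infinity, over extension fields, or carry multiplicity).


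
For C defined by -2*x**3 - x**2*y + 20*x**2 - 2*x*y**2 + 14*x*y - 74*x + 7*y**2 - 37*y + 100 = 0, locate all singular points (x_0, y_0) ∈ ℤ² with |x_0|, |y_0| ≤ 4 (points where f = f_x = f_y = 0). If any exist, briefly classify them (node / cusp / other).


Singular points: {(3, 2)}; classification: cusp.

Compute partial derivatives:
  f_x = -6*x**2 - 2*x*y + 40*x - 2*y**2 + 14*y - 74.
  f_y = -x**2 - 4*x*y + 14*x + 14*y - 37.
Scan x_0 ∈ {−4, ..., 4}. For each x_0, f_y(x_0, y) is a polynomial in y; find its integer roots y ∈ {−4, ..., 4}, then test f_x and f at those candidates.
  x = -4: f_y(-4, y) = 30*y - 109; no integer root y with |y| ≤ 4.
  x = -3: f_y(-3, y) = 26*y - 88; no integer root y with |y| ≤ 4.
  x = -2: f_y(-2, y) = 22*y - 69; no integer root y with |y| ≤ 4.
  x = -1: f_y(-1, y) = 18*y - 52; no integer root y with |y| ≤ 4.
  x = 0: f_y(0, y) = 14*y - 37; no integer root y with |y| ≤ 4.
  x = 1: f_y(1, y) = 10*y - 24; no integer root y with |y| ≤ 4.
  x = 2: f_y(2, y) = 6*y - 13; no integer root y with |y| ≤ 4.
  x = 3: f_y(3, y) = 2*y - 4; vanishes at y ∈ {2}. (3, 2): f_x = 0, f = 0 — SINGULAR.
  x = 4: f_y(4, y) = 3 - 2*y; no integer root y with |y| ≤ 4.
Only singular point on the grid: (3, 2).
Classify: substitute x = 3 + u, y = 2 + v and expand: f = -2*u**3 - u**2*v - 2*u*v**2 + v**2.
No constant or linear terms (consistent with a singular point). Quadratic part: v**2. Cubic part: -2*u**3 - u**2*v - 2*u*v**2.
The quadratic part v**2 is a perfect square, so there is a single (double) tangent line v = 0, i.e. y = 2. Restricting the cubic part to that line (v = 0) leaves -2*u**3 ≠ 0, so f is not divisible by v and the branch is v² ≈ 2*u**3 to lowest order — this is a cusp.
Classification: cusp.
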